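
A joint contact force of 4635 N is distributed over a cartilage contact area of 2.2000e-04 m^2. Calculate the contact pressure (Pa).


P = F / A
P = 4635 / 2.2000e-04
P = 2.1068e+07


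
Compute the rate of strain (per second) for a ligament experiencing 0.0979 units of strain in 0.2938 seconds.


strain_rate = delta_strain / delta_t
strain_rate = 0.0979 / 0.2938
strain_rate = 0.3332


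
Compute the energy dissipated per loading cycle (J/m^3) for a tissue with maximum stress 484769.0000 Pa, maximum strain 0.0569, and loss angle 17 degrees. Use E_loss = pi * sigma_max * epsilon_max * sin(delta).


E_loss = pi * sigma_max * epsilon_max * sin(delta)
delta = 17 deg = 0.2967 rad
sin(delta) = 0.2924
E_loss = pi * 484769.0000 * 0.0569 * 0.2924
E_loss = 25335.6656


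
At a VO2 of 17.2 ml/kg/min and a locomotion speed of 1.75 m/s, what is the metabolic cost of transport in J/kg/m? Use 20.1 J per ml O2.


Power per kg = VO2 * 20.1 / 60
Power per kg = 17.2 * 20.1 / 60 = 5.7620 W/kg
Cost = power_per_kg / speed
Cost = 5.7620 / 1.75
Cost = 3.2926


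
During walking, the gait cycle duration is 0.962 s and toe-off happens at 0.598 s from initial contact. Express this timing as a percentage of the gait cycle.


pct = (event_time / cycle_time) * 100
pct = (0.598 / 0.962) * 100
ratio = 0.6216
pct = 62.1622


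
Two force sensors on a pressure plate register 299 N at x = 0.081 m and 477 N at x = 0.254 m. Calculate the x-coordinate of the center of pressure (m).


COP_x = (F1*x1 + F2*x2) / (F1 + F2)
COP_x = (299*0.081 + 477*0.254) / (299 + 477)
Numerator = 145.3770
Denominator = 776
COP_x = 0.1873


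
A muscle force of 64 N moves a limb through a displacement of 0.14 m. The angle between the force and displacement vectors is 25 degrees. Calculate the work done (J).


W = F * d * cos(theta)
theta = 25 deg = 0.4363 rad
cos(theta) = 0.9063
W = 64 * 0.14 * 0.9063
W = 8.1205


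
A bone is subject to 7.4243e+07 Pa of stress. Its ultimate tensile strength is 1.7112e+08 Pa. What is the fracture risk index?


FRI = applied / ultimate
FRI = 7.4243e+07 / 1.7112e+08
FRI = 0.4339


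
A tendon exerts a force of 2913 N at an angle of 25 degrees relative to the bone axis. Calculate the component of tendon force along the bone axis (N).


F_eff = F_tendon * cos(theta)
theta = 25 deg = 0.4363 rad
cos(theta) = 0.9063
F_eff = 2913 * 0.9063
F_eff = 2640.0746


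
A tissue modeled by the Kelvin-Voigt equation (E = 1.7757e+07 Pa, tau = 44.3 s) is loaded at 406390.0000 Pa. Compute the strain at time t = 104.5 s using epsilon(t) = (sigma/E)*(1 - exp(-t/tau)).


epsilon(t) = (sigma/E) * (1 - exp(-t/tau))
sigma/E = 406390.0000 / 1.7757e+07 = 0.0229
exp(-t/tau) = exp(-104.5 / 44.3) = 0.0945
epsilon = 0.0229 * (1 - 0.0945)
epsilon = 0.0207


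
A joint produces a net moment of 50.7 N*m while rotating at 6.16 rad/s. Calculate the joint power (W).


P = M * omega
P = 50.7 * 6.16
P = 312.3120


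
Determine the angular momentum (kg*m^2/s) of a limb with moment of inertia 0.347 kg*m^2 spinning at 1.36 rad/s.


L = I * omega
L = 0.347 * 1.36
L = 0.4719


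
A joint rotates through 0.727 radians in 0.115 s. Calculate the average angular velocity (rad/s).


omega = delta_theta / delta_t
omega = 0.727 / 0.115
omega = 6.3217


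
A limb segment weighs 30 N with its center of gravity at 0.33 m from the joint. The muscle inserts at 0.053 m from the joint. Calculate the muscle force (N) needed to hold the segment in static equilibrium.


F_muscle = W * d_load / d_muscle
F_muscle = 30 * 0.33 / 0.053
Numerator = 9.9000
F_muscle = 186.7925


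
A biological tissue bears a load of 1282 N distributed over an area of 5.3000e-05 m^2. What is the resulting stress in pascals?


stress = F / A
stress = 1282 / 5.3000e-05
stress = 2.4189e+07


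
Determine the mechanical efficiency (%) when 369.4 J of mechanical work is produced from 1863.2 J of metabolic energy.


eta = (W_mech / E_meta) * 100
eta = (369.4 / 1863.2) * 100
ratio = 0.1983
eta = 19.8261


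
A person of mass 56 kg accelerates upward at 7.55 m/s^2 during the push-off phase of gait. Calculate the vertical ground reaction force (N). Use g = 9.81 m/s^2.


GRF = m * (g + a)
GRF = 56 * (9.81 + 7.55)
GRF = 56 * 17.3600
GRF = 972.1600


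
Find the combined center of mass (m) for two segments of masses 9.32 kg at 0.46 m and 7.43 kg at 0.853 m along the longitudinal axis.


COM = (m1*x1 + m2*x2) / (m1 + m2)
COM = (9.32*0.46 + 7.43*0.853) / (9.32 + 7.43)
Numerator = 10.6250
Denominator = 16.7500
COM = 0.6343


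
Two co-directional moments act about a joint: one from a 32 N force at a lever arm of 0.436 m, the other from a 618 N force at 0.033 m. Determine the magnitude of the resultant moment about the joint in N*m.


M = F1 * d1 + F2 * d2
M = 32 * 0.436 + 618 * 0.033
M = 13.9520 + 20.3940
M = 34.3460


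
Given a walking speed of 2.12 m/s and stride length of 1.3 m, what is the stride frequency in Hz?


f = v / stride_length
f = 2.12 / 1.3
f = 1.6308


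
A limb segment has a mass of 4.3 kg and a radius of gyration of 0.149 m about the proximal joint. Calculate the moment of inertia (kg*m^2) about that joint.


I = m * k^2
I = 4.3 * 0.149^2
k^2 = 0.0222
I = 0.0955


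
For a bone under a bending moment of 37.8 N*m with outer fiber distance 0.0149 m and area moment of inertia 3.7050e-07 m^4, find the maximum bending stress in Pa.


sigma = M * c / I
sigma = 37.8 * 0.0149 / 3.7050e-07
M * c = 0.5632
sigma = 1.5202e+06


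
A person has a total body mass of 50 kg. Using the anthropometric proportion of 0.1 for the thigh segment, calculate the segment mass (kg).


m_segment = body_mass * fraction
m_segment = 50 * 0.1
m_segment = 5.0000


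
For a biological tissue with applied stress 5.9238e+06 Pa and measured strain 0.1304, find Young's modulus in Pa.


E = stress / strain
E = 5.9238e+06 / 0.1304
E = 4.5428e+07


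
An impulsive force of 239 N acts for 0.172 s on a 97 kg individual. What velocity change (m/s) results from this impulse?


J = F * dt = 239 * 0.172 = 41.1080 N*s
delta_v = J / m
delta_v = 41.1080 / 97
delta_v = 0.4238


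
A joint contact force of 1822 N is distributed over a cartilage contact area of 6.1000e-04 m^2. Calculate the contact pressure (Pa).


P = F / A
P = 1822 / 6.1000e-04
P = 2.9869e+06


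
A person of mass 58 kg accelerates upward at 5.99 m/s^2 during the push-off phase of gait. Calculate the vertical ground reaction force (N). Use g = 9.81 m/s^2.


GRF = m * (g + a)
GRF = 58 * (9.81 + 5.99)
GRF = 58 * 15.8000
GRF = 916.4000


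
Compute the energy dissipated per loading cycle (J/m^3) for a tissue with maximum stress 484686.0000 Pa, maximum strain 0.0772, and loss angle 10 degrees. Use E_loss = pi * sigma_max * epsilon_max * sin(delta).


E_loss = pi * sigma_max * epsilon_max * sin(delta)
delta = 10 deg = 0.1745 rad
sin(delta) = 0.1736
E_loss = pi * 484686.0000 * 0.0772 * 0.1736
E_loss = 20412.5790


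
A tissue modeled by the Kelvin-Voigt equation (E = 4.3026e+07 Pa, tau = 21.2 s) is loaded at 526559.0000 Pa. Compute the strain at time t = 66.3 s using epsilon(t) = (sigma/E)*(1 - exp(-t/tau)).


epsilon(t) = (sigma/E) * (1 - exp(-t/tau))
sigma/E = 526559.0000 / 4.3026e+07 = 0.0122
exp(-t/tau) = exp(-66.3 / 21.2) = 0.0438
epsilon = 0.0122 * (1 - 0.0438)
epsilon = 0.0117


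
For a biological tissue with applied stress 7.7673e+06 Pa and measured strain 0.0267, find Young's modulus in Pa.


E = stress / strain
E = 7.7673e+06 / 0.0267
E = 2.9091e+08


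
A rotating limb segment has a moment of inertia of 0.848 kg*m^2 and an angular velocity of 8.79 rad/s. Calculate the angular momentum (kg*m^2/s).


L = I * omega
L = 0.848 * 8.79
L = 7.4539


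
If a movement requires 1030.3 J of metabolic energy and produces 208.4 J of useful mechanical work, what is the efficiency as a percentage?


eta = (W_mech / E_meta) * 100
eta = (208.4 / 1030.3) * 100
ratio = 0.2023
eta = 20.2271


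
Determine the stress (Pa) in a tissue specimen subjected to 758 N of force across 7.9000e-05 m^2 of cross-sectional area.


stress = F / A
stress = 758 / 7.9000e-05
stress = 9.5949e+06


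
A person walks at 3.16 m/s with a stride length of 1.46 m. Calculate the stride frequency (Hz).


f = v / stride_length
f = 3.16 / 1.46
f = 2.1644


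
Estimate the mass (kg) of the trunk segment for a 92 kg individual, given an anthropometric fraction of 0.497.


m_segment = body_mass * fraction
m_segment = 92 * 0.497
m_segment = 45.7240


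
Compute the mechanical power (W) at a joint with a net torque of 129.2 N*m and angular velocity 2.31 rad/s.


P = M * omega
P = 129.2 * 2.31
P = 298.4520


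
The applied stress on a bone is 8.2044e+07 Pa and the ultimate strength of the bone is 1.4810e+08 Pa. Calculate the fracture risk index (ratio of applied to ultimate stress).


FRI = applied / ultimate
FRI = 8.2044e+07 / 1.4810e+08
FRI = 0.5540


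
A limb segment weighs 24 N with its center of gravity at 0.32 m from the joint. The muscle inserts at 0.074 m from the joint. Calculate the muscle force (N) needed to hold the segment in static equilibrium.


F_muscle = W * d_load / d_muscle
F_muscle = 24 * 0.32 / 0.074
Numerator = 7.6800
F_muscle = 103.7838


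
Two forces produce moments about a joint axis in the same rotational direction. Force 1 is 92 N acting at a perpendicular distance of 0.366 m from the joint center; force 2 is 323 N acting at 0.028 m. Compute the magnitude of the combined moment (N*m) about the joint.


M = F1 * d1 + F2 * d2
M = 92 * 0.366 + 323 * 0.028
M = 33.6720 + 9.0440
M = 42.7160


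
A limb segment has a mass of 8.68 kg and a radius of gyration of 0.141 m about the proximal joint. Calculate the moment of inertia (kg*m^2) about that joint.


I = m * k^2
I = 8.68 * 0.141^2
k^2 = 0.0199
I = 0.1726


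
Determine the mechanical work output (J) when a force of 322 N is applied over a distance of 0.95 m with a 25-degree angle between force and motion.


W = F * d * cos(theta)
theta = 25 deg = 0.4363 rad
cos(theta) = 0.9063
W = 322 * 0.95 * 0.9063
W = 277.2396


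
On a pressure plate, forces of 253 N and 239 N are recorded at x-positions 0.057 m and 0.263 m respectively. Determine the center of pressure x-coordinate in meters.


COP_x = (F1*x1 + F2*x2) / (F1 + F2)
COP_x = (253*0.057 + 239*0.263) / (253 + 239)
Numerator = 77.2780
Denominator = 492
COP_x = 0.1571


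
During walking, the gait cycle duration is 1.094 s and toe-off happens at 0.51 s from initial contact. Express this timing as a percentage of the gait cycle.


pct = (event_time / cycle_time) * 100
pct = (0.51 / 1.094) * 100
ratio = 0.4662
pct = 46.6179


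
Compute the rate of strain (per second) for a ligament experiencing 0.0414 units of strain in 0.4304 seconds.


strain_rate = delta_strain / delta_t
strain_rate = 0.0414 / 0.4304
strain_rate = 0.0962


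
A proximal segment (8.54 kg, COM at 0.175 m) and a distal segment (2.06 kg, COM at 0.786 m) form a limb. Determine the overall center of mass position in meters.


COM = (m1*x1 + m2*x2) / (m1 + m2)
COM = (8.54*0.175 + 2.06*0.786) / (8.54 + 2.06)
Numerator = 3.1137
Denominator = 10.6000
COM = 0.2937


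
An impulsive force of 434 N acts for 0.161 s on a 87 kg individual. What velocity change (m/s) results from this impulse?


J = F * dt = 434 * 0.161 = 69.8740 N*s
delta_v = J / m
delta_v = 69.8740 / 87
delta_v = 0.8031


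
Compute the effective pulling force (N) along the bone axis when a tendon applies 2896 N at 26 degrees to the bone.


F_eff = F_tendon * cos(theta)
theta = 26 deg = 0.4538 rad
cos(theta) = 0.8988
F_eff = 2896 * 0.8988
F_eff = 2602.9076


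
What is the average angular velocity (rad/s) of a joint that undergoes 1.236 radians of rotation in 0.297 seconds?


omega = delta_theta / delta_t
omega = 1.236 / 0.297
omega = 4.1616


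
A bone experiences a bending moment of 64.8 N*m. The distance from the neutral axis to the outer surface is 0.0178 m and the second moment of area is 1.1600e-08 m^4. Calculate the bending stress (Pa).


sigma = M * c / I
sigma = 64.8 * 0.0178 / 1.1600e-08
M * c = 1.1534
sigma = 9.9434e+07


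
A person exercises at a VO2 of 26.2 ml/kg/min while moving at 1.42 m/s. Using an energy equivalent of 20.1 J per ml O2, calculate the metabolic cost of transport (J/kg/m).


Power per kg = VO2 * 20.1 / 60
Power per kg = 26.2 * 20.1 / 60 = 8.7770 W/kg
Cost = power_per_kg / speed
Cost = 8.7770 / 1.42
Cost = 6.1810


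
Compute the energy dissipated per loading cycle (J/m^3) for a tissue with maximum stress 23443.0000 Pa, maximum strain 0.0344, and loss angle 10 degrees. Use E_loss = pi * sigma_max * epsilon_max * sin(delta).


E_loss = pi * sigma_max * epsilon_max * sin(delta)
delta = 10 deg = 0.1745 rad
sin(delta) = 0.1736
E_loss = pi * 23443.0000 * 0.0344 * 0.1736
E_loss = 439.9383


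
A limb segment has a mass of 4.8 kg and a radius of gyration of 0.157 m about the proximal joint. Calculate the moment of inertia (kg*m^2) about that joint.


I = m * k^2
I = 4.8 * 0.157^2
k^2 = 0.0246
I = 0.1183


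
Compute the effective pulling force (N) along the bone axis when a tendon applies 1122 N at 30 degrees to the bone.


F_eff = F_tendon * cos(theta)
theta = 30 deg = 0.5236 rad
cos(theta) = 0.8660
F_eff = 1122 * 0.8660
F_eff = 971.6805


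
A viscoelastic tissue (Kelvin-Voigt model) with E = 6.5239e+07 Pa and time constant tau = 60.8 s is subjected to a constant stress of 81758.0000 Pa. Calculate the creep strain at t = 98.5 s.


epsilon(t) = (sigma/E) * (1 - exp(-t/tau))
sigma/E = 81758.0000 / 6.5239e+07 = 0.0013
exp(-t/tau) = exp(-98.5 / 60.8) = 0.1979
epsilon = 0.0013 * (1 - 0.1979)
epsilon = 0.0010


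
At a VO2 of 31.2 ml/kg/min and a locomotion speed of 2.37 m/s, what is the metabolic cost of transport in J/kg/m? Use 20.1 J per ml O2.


Power per kg = VO2 * 20.1 / 60
Power per kg = 31.2 * 20.1 / 60 = 10.4520 W/kg
Cost = power_per_kg / speed
Cost = 10.4520 / 2.37
Cost = 4.4101


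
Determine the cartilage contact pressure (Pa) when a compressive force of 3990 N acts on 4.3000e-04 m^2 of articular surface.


P = F / A
P = 3990 / 4.3000e-04
P = 9.2791e+06


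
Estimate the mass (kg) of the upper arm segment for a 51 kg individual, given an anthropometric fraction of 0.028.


m_segment = body_mass * fraction
m_segment = 51 * 0.028
m_segment = 1.4280


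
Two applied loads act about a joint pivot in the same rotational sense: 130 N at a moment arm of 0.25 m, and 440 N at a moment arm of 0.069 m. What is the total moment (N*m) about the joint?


M = F1 * d1 + F2 * d2
M = 130 * 0.25 + 440 * 0.069
M = 32.5000 + 30.3600
M = 62.8600


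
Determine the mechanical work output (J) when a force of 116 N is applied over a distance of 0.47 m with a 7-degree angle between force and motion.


W = F * d * cos(theta)
theta = 7 deg = 0.1222 rad
cos(theta) = 0.9925
W = 116 * 0.47 * 0.9925
W = 54.1136


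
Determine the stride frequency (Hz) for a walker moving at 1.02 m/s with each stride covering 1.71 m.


f = v / stride_length
f = 1.02 / 1.71
f = 0.5965


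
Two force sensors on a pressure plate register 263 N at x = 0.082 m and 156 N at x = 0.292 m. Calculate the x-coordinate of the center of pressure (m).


COP_x = (F1*x1 + F2*x2) / (F1 + F2)
COP_x = (263*0.082 + 156*0.292) / (263 + 156)
Numerator = 67.1180
Denominator = 419
COP_x = 0.1602


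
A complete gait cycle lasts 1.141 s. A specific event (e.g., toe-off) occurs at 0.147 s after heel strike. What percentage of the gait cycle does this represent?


pct = (event_time / cycle_time) * 100
pct = (0.147 / 1.141) * 100
ratio = 0.1288
pct = 12.8834


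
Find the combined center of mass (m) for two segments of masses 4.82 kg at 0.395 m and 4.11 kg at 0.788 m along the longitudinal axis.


COM = (m1*x1 + m2*x2) / (m1 + m2)
COM = (4.82*0.395 + 4.11*0.788) / (4.82 + 4.11)
Numerator = 5.1426
Denominator = 8.9300
COM = 0.5759


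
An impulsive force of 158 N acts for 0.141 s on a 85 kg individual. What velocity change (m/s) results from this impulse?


J = F * dt = 158 * 0.141 = 22.2780 N*s
delta_v = J / m
delta_v = 22.2780 / 85
delta_v = 0.2621


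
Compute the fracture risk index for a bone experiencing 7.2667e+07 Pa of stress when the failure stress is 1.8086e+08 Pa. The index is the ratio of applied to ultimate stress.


FRI = applied / ultimate
FRI = 7.2667e+07 / 1.8086e+08
FRI = 0.4018


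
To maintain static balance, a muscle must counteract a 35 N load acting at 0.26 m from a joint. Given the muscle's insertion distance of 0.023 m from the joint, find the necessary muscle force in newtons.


F_muscle = W * d_load / d_muscle
F_muscle = 35 * 0.26 / 0.023
Numerator = 9.1000
F_muscle = 395.6522


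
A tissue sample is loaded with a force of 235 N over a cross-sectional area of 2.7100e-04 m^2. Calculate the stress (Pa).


stress = F / A
stress = 235 / 2.7100e-04
stress = 867158.6716


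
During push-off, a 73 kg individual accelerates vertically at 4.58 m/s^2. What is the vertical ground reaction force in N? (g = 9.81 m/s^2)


GRF = m * (g + a)
GRF = 73 * (9.81 + 4.58)
GRF = 73 * 14.3900
GRF = 1050.4700


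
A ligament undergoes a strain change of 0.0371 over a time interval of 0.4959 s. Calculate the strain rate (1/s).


strain_rate = delta_strain / delta_t
strain_rate = 0.0371 / 0.4959
strain_rate = 0.0748


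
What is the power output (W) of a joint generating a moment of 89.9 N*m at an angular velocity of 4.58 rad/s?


P = M * omega
P = 89.9 * 4.58
P = 411.7420


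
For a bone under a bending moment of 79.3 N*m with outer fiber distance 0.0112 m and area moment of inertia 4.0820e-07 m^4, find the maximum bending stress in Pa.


sigma = M * c / I
sigma = 79.3 * 0.0112 / 4.0820e-07
M * c = 0.8882
sigma = 2.1758e+06


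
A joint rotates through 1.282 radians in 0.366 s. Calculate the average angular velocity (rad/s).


omega = delta_theta / delta_t
omega = 1.282 / 0.366
omega = 3.5027


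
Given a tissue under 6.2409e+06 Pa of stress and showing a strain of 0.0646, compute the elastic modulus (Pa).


E = stress / strain
E = 6.2409e+06 / 0.0646
E = 9.6608e+07


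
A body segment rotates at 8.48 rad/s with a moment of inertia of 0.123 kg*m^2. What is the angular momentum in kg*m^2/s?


L = I * omega
L = 0.123 * 8.48
L = 1.0430


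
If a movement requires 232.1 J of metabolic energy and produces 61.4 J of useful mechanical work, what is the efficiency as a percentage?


eta = (W_mech / E_meta) * 100
eta = (61.4 / 232.1) * 100
ratio = 0.2645
eta = 26.4541


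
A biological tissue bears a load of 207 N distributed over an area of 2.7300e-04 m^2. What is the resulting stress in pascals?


stress = F / A
stress = 207 / 2.7300e-04
stress = 758241.7582


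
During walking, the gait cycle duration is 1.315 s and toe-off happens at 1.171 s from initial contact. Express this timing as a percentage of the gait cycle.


pct = (event_time / cycle_time) * 100
pct = (1.171 / 1.315) * 100
ratio = 0.8905
pct = 89.0494


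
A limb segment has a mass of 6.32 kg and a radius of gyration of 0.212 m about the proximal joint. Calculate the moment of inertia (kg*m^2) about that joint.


I = m * k^2
I = 6.32 * 0.212^2
k^2 = 0.0449
I = 0.2840


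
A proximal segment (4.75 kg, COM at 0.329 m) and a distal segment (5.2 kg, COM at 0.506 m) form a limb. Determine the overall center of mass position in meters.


COM = (m1*x1 + m2*x2) / (m1 + m2)
COM = (4.75*0.329 + 5.2*0.506) / (4.75 + 5.2)
Numerator = 4.1940
Denominator = 9.9500
COM = 0.4215


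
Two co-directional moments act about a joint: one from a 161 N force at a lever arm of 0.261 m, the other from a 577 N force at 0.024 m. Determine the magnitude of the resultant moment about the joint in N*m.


M = F1 * d1 + F2 * d2
M = 161 * 0.261 + 577 * 0.024
M = 42.0210 + 13.8480
M = 55.8690


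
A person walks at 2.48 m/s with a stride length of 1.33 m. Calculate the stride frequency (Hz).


f = v / stride_length
f = 2.48 / 1.33
f = 1.8647


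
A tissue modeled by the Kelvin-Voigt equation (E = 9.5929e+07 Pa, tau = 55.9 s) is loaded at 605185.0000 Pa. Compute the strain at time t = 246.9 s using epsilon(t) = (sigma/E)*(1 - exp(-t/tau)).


epsilon(t) = (sigma/E) * (1 - exp(-t/tau))
sigma/E = 605185.0000 / 9.5929e+07 = 0.0063
exp(-t/tau) = exp(-246.9 / 55.9) = 0.0121
epsilon = 0.0063 * (1 - 0.0121)
epsilon = 0.0062


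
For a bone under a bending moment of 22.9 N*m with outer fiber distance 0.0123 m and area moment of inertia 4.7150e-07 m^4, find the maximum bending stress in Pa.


sigma = M * c / I
sigma = 22.9 * 0.0123 / 4.7150e-07
M * c = 0.2817
sigma = 597391.3043


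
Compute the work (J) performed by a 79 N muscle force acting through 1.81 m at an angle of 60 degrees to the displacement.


W = F * d * cos(theta)
theta = 60 deg = 1.0472 rad
cos(theta) = 0.5000
W = 79 * 1.81 * 0.5000
W = 71.4950


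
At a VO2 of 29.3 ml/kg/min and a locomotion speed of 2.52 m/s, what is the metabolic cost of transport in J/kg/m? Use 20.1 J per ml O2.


Power per kg = VO2 * 20.1 / 60
Power per kg = 29.3 * 20.1 / 60 = 9.8155 W/kg
Cost = power_per_kg / speed
Cost = 9.8155 / 2.52
Cost = 3.8950


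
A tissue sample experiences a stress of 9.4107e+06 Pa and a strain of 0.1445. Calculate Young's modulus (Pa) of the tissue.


E = stress / strain
E = 9.4107e+06 / 0.1445
E = 6.5126e+07


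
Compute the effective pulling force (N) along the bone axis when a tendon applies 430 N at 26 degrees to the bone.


F_eff = F_tendon * cos(theta)
theta = 26 deg = 0.4538 rad
cos(theta) = 0.8988
F_eff = 430 * 0.8988
F_eff = 386.4814


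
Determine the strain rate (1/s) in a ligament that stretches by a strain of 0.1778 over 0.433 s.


strain_rate = delta_strain / delta_t
strain_rate = 0.1778 / 0.433
strain_rate = 0.4106


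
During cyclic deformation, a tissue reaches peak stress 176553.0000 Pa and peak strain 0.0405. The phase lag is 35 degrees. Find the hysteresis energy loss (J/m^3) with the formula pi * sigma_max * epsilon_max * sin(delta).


E_loss = pi * sigma_max * epsilon_max * sin(delta)
delta = 35 deg = 0.6109 rad
sin(delta) = 0.5736
E_loss = pi * 176553.0000 * 0.0405 * 0.5736
E_loss = 12884.6106


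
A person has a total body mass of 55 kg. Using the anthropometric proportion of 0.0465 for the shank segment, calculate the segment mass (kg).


m_segment = body_mass * fraction
m_segment = 55 * 0.0465
m_segment = 2.5575


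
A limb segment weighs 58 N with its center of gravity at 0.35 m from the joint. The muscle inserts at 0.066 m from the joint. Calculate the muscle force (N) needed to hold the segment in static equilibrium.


F_muscle = W * d_load / d_muscle
F_muscle = 58 * 0.35 / 0.066
Numerator = 20.3000
F_muscle = 307.5758


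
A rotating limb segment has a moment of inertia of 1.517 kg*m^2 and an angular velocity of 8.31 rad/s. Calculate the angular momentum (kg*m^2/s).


L = I * omega
L = 1.517 * 8.31
L = 12.6063


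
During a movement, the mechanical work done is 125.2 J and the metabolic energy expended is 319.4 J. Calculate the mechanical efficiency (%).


eta = (W_mech / E_meta) * 100
eta = (125.2 / 319.4) * 100
ratio = 0.3920
eta = 39.1985


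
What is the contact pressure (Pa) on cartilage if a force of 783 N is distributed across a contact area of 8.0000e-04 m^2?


P = F / A
P = 783 / 8.0000e-04
P = 978750.0000


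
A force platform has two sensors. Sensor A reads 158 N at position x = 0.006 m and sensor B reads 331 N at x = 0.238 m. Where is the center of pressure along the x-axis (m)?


COP_x = (F1*x1 + F2*x2) / (F1 + F2)
COP_x = (158*0.006 + 331*0.238) / (158 + 331)
Numerator = 79.7260
Denominator = 489
COP_x = 0.1630


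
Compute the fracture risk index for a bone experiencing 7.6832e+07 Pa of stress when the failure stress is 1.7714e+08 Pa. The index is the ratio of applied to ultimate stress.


FRI = applied / ultimate
FRI = 7.6832e+07 / 1.7714e+08
FRI = 0.4337


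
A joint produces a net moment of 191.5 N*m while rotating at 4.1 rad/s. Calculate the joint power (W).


P = M * omega
P = 191.5 * 4.1
P = 785.1500


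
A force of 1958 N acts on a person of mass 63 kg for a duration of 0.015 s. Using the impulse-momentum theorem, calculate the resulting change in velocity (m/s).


J = F * dt = 1958 * 0.015 = 29.3700 N*s
delta_v = J / m
delta_v = 29.3700 / 63
delta_v = 0.4662


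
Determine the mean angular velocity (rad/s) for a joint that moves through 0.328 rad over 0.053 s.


omega = delta_theta / delta_t
omega = 0.328 / 0.053
omega = 6.1887


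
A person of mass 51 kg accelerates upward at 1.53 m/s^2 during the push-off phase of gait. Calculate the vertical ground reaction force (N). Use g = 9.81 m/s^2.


GRF = m * (g + a)
GRF = 51 * (9.81 + 1.53)
GRF = 51 * 11.3400
GRF = 578.3400


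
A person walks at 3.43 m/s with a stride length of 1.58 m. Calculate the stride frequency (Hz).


f = v / stride_length
f = 3.43 / 1.58
f = 2.1709


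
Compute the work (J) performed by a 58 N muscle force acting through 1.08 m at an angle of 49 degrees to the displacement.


W = F * d * cos(theta)
theta = 49 deg = 0.8552 rad
cos(theta) = 0.6561
W = 58 * 1.08 * 0.6561
W = 41.0955


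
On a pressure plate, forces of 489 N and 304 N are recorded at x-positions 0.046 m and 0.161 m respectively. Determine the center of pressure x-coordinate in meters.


COP_x = (F1*x1 + F2*x2) / (F1 + F2)
COP_x = (489*0.046 + 304*0.161) / (489 + 304)
Numerator = 71.4380
Denominator = 793
COP_x = 0.0901


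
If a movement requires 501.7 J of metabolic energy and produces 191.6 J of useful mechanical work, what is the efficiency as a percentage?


eta = (W_mech / E_meta) * 100
eta = (191.6 / 501.7) * 100
ratio = 0.3819
eta = 38.1902


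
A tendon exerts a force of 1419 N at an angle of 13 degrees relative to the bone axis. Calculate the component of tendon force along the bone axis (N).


F_eff = F_tendon * cos(theta)
theta = 13 deg = 0.2269 rad
cos(theta) = 0.9744
F_eff = 1419 * 0.9744
F_eff = 1382.6311


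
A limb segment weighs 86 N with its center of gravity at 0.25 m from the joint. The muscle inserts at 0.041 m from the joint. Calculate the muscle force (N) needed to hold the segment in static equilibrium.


F_muscle = W * d_load / d_muscle
F_muscle = 86 * 0.25 / 0.041
Numerator = 21.5000
F_muscle = 524.3902


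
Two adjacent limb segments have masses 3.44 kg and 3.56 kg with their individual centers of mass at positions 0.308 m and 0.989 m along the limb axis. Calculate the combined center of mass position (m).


COM = (m1*x1 + m2*x2) / (m1 + m2)
COM = (3.44*0.308 + 3.56*0.989) / (3.44 + 3.56)
Numerator = 4.5804
Denominator = 7.0000
COM = 0.6543


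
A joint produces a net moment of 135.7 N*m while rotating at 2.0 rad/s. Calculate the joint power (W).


P = M * omega
P = 135.7 * 2.0
P = 271.4000


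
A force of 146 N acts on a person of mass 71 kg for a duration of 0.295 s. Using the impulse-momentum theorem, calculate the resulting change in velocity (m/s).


J = F * dt = 146 * 0.295 = 43.0700 N*s
delta_v = J / m
delta_v = 43.0700 / 71
delta_v = 0.6066


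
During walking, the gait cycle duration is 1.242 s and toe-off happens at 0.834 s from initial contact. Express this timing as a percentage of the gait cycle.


pct = (event_time / cycle_time) * 100
pct = (0.834 / 1.242) * 100
ratio = 0.6715
pct = 67.1498


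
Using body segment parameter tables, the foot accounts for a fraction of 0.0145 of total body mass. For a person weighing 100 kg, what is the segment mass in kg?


m_segment = body_mass * fraction
m_segment = 100 * 0.0145
m_segment = 1.4500


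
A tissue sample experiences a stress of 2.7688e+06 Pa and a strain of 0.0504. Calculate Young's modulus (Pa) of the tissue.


E = stress / strain
E = 2.7688e+06 / 0.0504
E = 5.4937e+07


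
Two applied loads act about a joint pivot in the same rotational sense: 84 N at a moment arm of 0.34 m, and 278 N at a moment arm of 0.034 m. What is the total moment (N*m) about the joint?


M = F1 * d1 + F2 * d2
M = 84 * 0.34 + 278 * 0.034
M = 28.5600 + 9.4520
M = 38.0120


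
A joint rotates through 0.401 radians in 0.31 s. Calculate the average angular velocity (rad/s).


omega = delta_theta / delta_t
omega = 0.401 / 0.31
omega = 1.2935


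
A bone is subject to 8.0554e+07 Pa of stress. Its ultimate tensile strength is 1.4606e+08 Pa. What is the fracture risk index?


FRI = applied / ultimate
FRI = 8.0554e+07 / 1.4606e+08
FRI = 0.5515


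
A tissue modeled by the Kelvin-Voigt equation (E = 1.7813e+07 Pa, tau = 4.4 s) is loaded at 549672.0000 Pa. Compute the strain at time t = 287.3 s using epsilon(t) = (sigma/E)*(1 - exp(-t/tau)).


epsilon(t) = (sigma/E) * (1 - exp(-t/tau))
sigma/E = 549672.0000 / 1.7813e+07 = 0.0309
exp(-t/tau) = exp(-287.3 / 4.4) = 4.3908e-29
epsilon = 0.0309 * (1 - 4.3908e-29)
epsilon = 0.0309


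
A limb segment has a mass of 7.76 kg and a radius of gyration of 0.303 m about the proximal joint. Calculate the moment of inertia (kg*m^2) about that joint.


I = m * k^2
I = 7.76 * 0.303^2
k^2 = 0.0918
I = 0.7124


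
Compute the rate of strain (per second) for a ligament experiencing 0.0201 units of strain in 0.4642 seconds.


strain_rate = delta_strain / delta_t
strain_rate = 0.0201 / 0.4642
strain_rate = 0.0433


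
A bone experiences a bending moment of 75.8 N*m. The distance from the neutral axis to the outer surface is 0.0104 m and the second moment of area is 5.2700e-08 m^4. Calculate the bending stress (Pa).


sigma = M * c / I
sigma = 75.8 * 0.0104 / 5.2700e-08
M * c = 0.7883
sigma = 1.4959e+07


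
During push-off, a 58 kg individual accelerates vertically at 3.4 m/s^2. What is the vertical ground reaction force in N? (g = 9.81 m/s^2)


GRF = m * (g + a)
GRF = 58 * (9.81 + 3.4)
GRF = 58 * 13.2100
GRF = 766.1800


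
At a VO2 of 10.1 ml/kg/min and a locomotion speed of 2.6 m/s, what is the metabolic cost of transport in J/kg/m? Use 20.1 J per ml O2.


Power per kg = VO2 * 20.1 / 60
Power per kg = 10.1 * 20.1 / 60 = 3.3835 W/kg
Cost = power_per_kg / speed
Cost = 3.3835 / 2.6
Cost = 1.3013


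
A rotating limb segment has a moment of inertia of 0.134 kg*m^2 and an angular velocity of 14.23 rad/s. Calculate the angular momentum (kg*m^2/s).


L = I * omega
L = 0.134 * 14.23
L = 1.9068


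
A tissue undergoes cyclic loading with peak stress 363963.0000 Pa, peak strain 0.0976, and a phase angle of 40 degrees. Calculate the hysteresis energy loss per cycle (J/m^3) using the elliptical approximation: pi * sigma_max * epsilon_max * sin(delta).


E_loss = pi * sigma_max * epsilon_max * sin(delta)
delta = 40 deg = 0.6981 rad
sin(delta) = 0.6428
E_loss = pi * 363963.0000 * 0.0976 * 0.6428
E_loss = 71733.8967


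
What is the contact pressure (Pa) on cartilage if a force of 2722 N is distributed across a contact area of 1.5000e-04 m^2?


P = F / A
P = 2722 / 1.5000e-04
P = 1.8147e+07


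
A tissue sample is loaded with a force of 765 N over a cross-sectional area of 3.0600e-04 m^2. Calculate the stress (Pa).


stress = F / A
stress = 765 / 3.0600e-04
stress = 2.5000e+06


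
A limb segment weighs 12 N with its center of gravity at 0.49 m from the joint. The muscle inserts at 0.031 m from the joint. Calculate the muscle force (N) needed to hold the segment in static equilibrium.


F_muscle = W * d_load / d_muscle
F_muscle = 12 * 0.49 / 0.031
Numerator = 5.8800
F_muscle = 189.6774


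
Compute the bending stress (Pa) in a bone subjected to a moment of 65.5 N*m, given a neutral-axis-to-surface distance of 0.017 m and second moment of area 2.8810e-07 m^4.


sigma = M * c / I
sigma = 65.5 * 0.017 / 2.8810e-07
M * c = 1.1135
sigma = 3.8650e+06


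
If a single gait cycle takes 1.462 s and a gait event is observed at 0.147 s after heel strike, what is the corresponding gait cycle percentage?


pct = (event_time / cycle_time) * 100
pct = (0.147 / 1.462) * 100
ratio = 0.1005
pct = 10.0547


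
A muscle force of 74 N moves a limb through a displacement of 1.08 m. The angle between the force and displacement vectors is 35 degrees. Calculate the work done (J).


W = F * d * cos(theta)
theta = 35 deg = 0.6109 rad
cos(theta) = 0.8192
W = 74 * 1.08 * 0.8192
W = 65.4666


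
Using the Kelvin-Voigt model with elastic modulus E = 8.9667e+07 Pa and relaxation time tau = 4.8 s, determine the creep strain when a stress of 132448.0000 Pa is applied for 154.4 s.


epsilon(t) = (sigma/E) * (1 - exp(-t/tau))
sigma/E = 132448.0000 / 8.9667e+07 = 0.0015
exp(-t/tau) = exp(-154.4 / 4.8) = 1.0720e-14
epsilon = 0.0015 * (1 - 1.0720e-14)
epsilon = 0.0015


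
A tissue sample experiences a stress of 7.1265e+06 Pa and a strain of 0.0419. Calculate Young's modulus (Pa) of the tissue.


E = stress / strain
E = 7.1265e+06 / 0.0419
E = 1.7008e+08


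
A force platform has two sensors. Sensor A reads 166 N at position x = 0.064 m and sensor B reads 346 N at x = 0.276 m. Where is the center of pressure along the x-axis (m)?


COP_x = (F1*x1 + F2*x2) / (F1 + F2)
COP_x = (166*0.064 + 346*0.276) / (166 + 346)
Numerator = 106.1200
Denominator = 512
COP_x = 0.2073


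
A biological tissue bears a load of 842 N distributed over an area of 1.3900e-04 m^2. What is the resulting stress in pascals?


stress = F / A
stress = 842 / 1.3900e-04
stress = 6.0576e+06


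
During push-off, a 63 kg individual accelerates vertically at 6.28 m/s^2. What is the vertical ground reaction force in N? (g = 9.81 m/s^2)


GRF = m * (g + a)
GRF = 63 * (9.81 + 6.28)
GRF = 63 * 16.0900
GRF = 1013.6700


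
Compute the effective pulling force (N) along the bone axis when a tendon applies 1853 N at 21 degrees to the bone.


F_eff = F_tendon * cos(theta)
theta = 21 deg = 0.3665 rad
cos(theta) = 0.9336
F_eff = 1853 * 0.9336
F_eff = 1729.9245


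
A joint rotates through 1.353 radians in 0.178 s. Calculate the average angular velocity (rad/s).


omega = delta_theta / delta_t
omega = 1.353 / 0.178
omega = 7.6011


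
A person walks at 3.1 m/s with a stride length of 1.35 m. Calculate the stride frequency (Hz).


f = v / stride_length
f = 3.1 / 1.35
f = 2.2963


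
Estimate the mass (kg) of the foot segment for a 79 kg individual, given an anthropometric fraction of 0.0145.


m_segment = body_mass * fraction
m_segment = 79 * 0.0145
m_segment = 1.1455


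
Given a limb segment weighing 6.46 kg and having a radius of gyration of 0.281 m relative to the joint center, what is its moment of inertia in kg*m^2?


I = m * k^2
I = 6.46 * 0.281^2
k^2 = 0.0790
I = 0.5101


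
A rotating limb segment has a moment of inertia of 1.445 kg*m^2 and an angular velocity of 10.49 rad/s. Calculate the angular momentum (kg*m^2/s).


L = I * omega
L = 1.445 * 10.49
L = 15.1581


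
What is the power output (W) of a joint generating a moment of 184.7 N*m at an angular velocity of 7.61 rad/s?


P = M * omega
P = 184.7 * 7.61
P = 1405.5670


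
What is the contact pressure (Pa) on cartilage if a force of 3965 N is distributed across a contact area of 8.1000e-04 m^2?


P = F / A
P = 3965 / 8.1000e-04
P = 4.8951e+06


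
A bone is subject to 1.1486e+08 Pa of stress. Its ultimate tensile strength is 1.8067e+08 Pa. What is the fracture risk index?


FRI = applied / ultimate
FRI = 1.1486e+08 / 1.8067e+08
FRI = 0.6357


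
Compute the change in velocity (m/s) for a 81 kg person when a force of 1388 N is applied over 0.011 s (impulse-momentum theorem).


J = F * dt = 1388 * 0.011 = 15.2680 N*s
delta_v = J / m
delta_v = 15.2680 / 81
delta_v = 0.1885


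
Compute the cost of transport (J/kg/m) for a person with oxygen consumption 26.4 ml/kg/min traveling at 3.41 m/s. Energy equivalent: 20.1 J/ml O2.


Power per kg = VO2 * 20.1 / 60
Power per kg = 26.4 * 20.1 / 60 = 8.8440 W/kg
Cost = power_per_kg / speed
Cost = 8.8440 / 3.41
Cost = 2.5935


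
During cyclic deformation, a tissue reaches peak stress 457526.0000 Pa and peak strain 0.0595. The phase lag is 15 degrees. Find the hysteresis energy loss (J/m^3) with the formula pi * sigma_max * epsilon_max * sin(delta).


E_loss = pi * sigma_max * epsilon_max * sin(delta)
delta = 15 deg = 0.2618 rad
sin(delta) = 0.2588
E_loss = pi * 457526.0000 * 0.0595 * 0.2588
E_loss = 22134.9654


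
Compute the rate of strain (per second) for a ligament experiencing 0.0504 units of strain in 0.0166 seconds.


strain_rate = delta_strain / delta_t
strain_rate = 0.0504 / 0.0166
strain_rate = 3.0361


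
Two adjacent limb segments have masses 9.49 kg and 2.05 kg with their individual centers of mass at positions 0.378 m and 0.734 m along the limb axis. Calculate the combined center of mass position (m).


COM = (m1*x1 + m2*x2) / (m1 + m2)
COM = (9.49*0.378 + 2.05*0.734) / (9.49 + 2.05)
Numerator = 5.0919
Denominator = 11.5400
COM = 0.4412


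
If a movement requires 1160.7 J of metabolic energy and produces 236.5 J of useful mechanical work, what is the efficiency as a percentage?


eta = (W_mech / E_meta) * 100
eta = (236.5 / 1160.7) * 100
ratio = 0.2038
eta = 20.3756


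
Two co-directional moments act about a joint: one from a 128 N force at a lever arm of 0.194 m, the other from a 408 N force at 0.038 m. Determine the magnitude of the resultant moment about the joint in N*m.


M = F1 * d1 + F2 * d2
M = 128 * 0.194 + 408 * 0.038
M = 24.8320 + 15.5040
M = 40.3360


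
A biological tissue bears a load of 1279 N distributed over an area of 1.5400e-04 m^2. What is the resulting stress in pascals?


stress = F / A
stress = 1279 / 1.5400e-04
stress = 8.3052e+06


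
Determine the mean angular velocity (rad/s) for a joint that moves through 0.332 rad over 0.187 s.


omega = delta_theta / delta_t
omega = 0.332 / 0.187
omega = 1.7754


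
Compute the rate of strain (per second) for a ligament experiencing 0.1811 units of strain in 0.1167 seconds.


strain_rate = delta_strain / delta_t
strain_rate = 0.1811 / 0.1167
strain_rate = 1.5518


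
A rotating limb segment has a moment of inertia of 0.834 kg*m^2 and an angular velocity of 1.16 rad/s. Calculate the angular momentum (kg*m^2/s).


L = I * omega
L = 0.834 * 1.16
L = 0.9674


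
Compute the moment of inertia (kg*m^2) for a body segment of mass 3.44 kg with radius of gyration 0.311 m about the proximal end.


I = m * k^2
I = 3.44 * 0.311^2
k^2 = 0.0967
I = 0.3327


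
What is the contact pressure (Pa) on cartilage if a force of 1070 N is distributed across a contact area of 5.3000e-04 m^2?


P = F / A
P = 1070 / 5.3000e-04
P = 2.0189e+06


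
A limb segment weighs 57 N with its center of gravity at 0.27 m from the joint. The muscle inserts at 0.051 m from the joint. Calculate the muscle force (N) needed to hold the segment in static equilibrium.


F_muscle = W * d_load / d_muscle
F_muscle = 57 * 0.27 / 0.051
Numerator = 15.3900
F_muscle = 301.7647


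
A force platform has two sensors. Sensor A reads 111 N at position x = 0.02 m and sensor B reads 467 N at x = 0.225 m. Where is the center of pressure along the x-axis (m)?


COP_x = (F1*x1 + F2*x2) / (F1 + F2)
COP_x = (111*0.02 + 467*0.225) / (111 + 467)
Numerator = 107.2950
Denominator = 578
COP_x = 0.1856


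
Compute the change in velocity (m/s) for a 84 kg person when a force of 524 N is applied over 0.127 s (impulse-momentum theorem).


J = F * dt = 524 * 0.127 = 66.5480 N*s
delta_v = J / m
delta_v = 66.5480 / 84
delta_v = 0.7922


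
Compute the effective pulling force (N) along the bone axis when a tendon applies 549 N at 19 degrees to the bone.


F_eff = F_tendon * cos(theta)
theta = 19 deg = 0.3316 rad
cos(theta) = 0.9455
F_eff = 549 * 0.9455
F_eff = 519.0897
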